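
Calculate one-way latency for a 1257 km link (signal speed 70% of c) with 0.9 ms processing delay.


Speed = 0.7 * 3e5 km/s = 210000 km/s
Propagation delay = 1257 / 210000 = 0.006 s = 5.9857 ms
Processing delay = 0.9 ms
Total one-way latency = 6.8857 ms


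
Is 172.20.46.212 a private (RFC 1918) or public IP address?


RFC 1918 private ranges:
  10.0.0.0/8 (10.0.0.0 - 10.255.255.255)
  172.16.0.0/12 (172.16.0.0 - 172.31.255.255)
  192.168.0.0/16 (192.168.0.0 - 192.168.255.255)
Private (in 172.16.0.0/12)


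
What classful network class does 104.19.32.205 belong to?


First octet: 104
Binary: 01101000
0xxxxxxx -> Class A (1-126)
Class A, default mask 255.0.0.0 (/8)


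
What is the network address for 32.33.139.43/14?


IP:   00100000.00100001.10001011.00101011
Mask: 11111111.11111100.00000000.00000000
AND operation:
Net:  00100000.00100000.00000000.00000000
Network: 32.32.0.0/14


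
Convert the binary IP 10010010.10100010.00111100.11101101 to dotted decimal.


10010010 = 146
10100010 = 162
00111100 = 60
11101101 = 237
IP: 146.162.60.237


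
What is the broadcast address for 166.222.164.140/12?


Network: 166.208.0.0/12
Host bits = 20
Set all host bits to 1:
Broadcast: 166.223.255.255


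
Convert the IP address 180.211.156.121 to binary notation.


180 = 10110100
211 = 11010011
156 = 10011100
121 = 01111001
Binary: 10110100.11010011.10011100.01111001


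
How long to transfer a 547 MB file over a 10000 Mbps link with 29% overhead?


Effective throughput = 10000 * (1 - 29/100) = 7100 Mbps
File size in Mb = 547 * 8 = 4376 Mb
Time = 4376 / 7100
Time = 0.6163 seconds


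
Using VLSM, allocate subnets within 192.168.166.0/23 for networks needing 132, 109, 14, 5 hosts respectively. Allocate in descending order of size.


132 hosts -> /24 (254 usable): 192.168.166.0/24
109 hosts -> /25 (126 usable): 192.168.167.0/25
14 hosts -> /28 (14 usable): 192.168.167.128/28
5 hosts -> /29 (6 usable): 192.168.167.144/29
Allocation: 192.168.166.0/24 (132 hosts, 254 usable); 192.168.167.0/25 (109 hosts, 126 usable); 192.168.167.128/28 (14 hosts, 14 usable); 192.168.167.144/29 (5 hosts, 6 usable)


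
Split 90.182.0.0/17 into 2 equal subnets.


New prefix = 17 + 1 = 18
Each subnet has 16384 addresses
  90.182.0.0/18
  90.182.64.0/18
Subnets: 90.182.0.0/18, 90.182.64.0/18


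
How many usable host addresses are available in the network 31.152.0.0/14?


Host bits = 32 - 14 = 18
Total addresses = 2^18 = 262144
Usable = total - 2 (network and broadcast)
Usable hosts: 262142


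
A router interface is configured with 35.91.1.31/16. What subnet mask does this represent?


/16 means 16 network bits, 16 host bits
Binary: 11111111111111110000000000000000
Mask: 255.255.0.0


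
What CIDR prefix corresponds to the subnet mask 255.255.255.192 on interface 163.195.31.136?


Binary: 11111111.11111111.11111111.11000000
Count leading 1s
Prefix: /26


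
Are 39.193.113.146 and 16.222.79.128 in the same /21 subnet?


Mask: 255.255.248.0
39.193.113.146 AND mask = 39.193.112.0
16.222.79.128 AND mask = 16.222.72.0
No, different subnets (39.193.112.0 vs 16.222.72.0)


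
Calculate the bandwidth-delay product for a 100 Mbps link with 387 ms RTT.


BDP = bandwidth * RTT
= 100 Mbps * 387 ms
= 100 * 1e6 * 387 / 1000 bits
= 38700000 bits
= 4837500 bytes
= 4724.1211 KB
BDP = 38700000 bits (4837500 bytes)


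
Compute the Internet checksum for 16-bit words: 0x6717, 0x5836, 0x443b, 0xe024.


Sum all words (with carry folding):
+ 0x6717 = 0x6717
+ 0x5836 = 0xbf4d
+ 0x443b = 0x0389
+ 0xe024 = 0xe3ad
One's complement: ~0xe3ad
Checksum = 0x1c52


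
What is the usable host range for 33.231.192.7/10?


Network: 33.192.0.0
Broadcast: 33.255.255.255
First usable = network + 1
Last usable = broadcast - 1
Range: 33.192.0.1 to 33.255.255.254


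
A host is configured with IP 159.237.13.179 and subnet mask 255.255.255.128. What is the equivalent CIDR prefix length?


Binary: 11111111.11111111.11111111.10000000
Count leading 1s
Prefix: /25


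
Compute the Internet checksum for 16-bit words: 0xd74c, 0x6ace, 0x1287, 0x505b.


Sum all words (with carry folding):
+ 0xd74c = 0xd74c
+ 0x6ace = 0x421b
+ 0x1287 = 0x54a2
+ 0x505b = 0xa4fd
One's complement: ~0xa4fd
Checksum = 0x5b02


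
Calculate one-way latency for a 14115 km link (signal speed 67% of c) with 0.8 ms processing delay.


Speed = 0.67 * 3e5 km/s = 201000 km/s
Propagation delay = 14115 / 201000 = 0.0702 s = 70.2239 ms
Processing delay = 0.8 ms
Total one-way latency = 71.0239 ms


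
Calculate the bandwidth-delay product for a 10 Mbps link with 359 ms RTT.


BDP = bandwidth * RTT
= 10 Mbps * 359 ms
= 10 * 1e6 * 359 / 1000 bits
= 3590000 bits
= 448750 bytes
= 438.2324 KB
BDP = 3590000 bits (448750 bytes)


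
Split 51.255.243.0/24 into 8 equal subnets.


New prefix = 24 + 3 = 27
Each subnet has 32 addresses
  51.255.243.0/27
  51.255.243.32/27
  51.255.243.64/27
  51.255.243.96/27
  51.255.243.128/27
  51.255.243.160/27
  51.255.243.192/27
  51.255.243.224/27
Subnets: 51.255.243.0/27, 51.255.243.32/27, 51.255.243.64/27, 51.255.243.96/27, 51.255.243.128/27, 51.255.243.160/27, 51.255.243.192/27, 51.255.243.224/27


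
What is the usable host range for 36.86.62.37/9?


Network: 36.0.0.0
Broadcast: 36.127.255.255
First usable = network + 1
Last usable = broadcast - 1
Range: 36.0.0.1 to 36.127.255.254


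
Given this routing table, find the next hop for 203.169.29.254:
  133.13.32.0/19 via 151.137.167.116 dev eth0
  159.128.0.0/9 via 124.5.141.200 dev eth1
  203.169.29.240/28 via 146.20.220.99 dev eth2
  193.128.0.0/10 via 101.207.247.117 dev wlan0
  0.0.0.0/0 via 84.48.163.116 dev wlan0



Longest prefix match for 203.169.29.254:
  /19 133.13.32.0: no
  /9 159.128.0.0: no
  /28 203.169.29.240: MATCH
  /10 193.128.0.0: no
  /0 0.0.0.0: MATCH
Selected: next-hop 146.20.220.99 via eth2 (matched /28)


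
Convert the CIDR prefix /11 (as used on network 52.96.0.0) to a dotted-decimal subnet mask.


/11 means 11 network bits, 21 host bits
Binary: 11111111111000000000000000000000
Mask: 255.224.0.0


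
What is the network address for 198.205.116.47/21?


IP:   11000110.11001101.01110100.00101111
Mask: 11111111.11111111.11111000.00000000
AND operation:
Net:  11000110.11001101.01110000.00000000
Network: 198.205.112.0/21


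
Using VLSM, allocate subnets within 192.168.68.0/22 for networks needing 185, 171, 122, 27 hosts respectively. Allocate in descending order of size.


185 hosts -> /24 (254 usable): 192.168.68.0/24
171 hosts -> /24 (254 usable): 192.168.69.0/24
122 hosts -> /25 (126 usable): 192.168.70.0/25
27 hosts -> /27 (30 usable): 192.168.70.128/27
Allocation: 192.168.68.0/24 (185 hosts, 254 usable); 192.168.69.0/24 (171 hosts, 254 usable); 192.168.70.0/25 (122 hosts, 126 usable); 192.168.70.128/27 (27 hosts, 30 usable)


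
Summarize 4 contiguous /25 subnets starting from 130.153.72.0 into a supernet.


Original prefix: /25
Number of subnets: 4 = 2^2
New prefix = 25 - 2 = 23
Supernet: 130.153.72.0/23


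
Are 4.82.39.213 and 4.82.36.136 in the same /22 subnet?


Mask: 255.255.252.0
4.82.39.213 AND mask = 4.82.36.0
4.82.36.136 AND mask = 4.82.36.0
Yes, same subnet (4.82.36.0)


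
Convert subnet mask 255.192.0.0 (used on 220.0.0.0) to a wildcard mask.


Subnet mask: 255.192.0.0
Wildcard = 255.255.255.255 - subnet mask
255 - 255 = 0
255 - 192 = 63
255 - 0 = 255
255 - 0 = 255
Wildcard: 0.63.255.255


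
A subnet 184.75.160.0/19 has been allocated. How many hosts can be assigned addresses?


Host bits = 32 - 19 = 13
Total addresses = 2^13 = 8192
Usable = total - 2 (network and broadcast)
Usable hosts: 8190


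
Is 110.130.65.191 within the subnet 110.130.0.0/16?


Subnet network: 110.130.0.0
Test IP AND mask: 110.130.0.0
Yes, 110.130.65.191 is in 110.130.0.0/16


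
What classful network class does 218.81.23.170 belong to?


First octet: 218
Binary: 11011010
110xxxxx -> Class C (192-223)
Class C, default mask 255.255.255.0 (/24)


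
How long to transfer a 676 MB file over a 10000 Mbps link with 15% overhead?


Effective throughput = 10000 * (1 - 15/100) = 8500 Mbps
File size in Mb = 676 * 8 = 5408 Mb
Time = 5408 / 8500
Time = 0.6362 seconds


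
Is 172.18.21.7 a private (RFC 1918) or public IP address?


RFC 1918 private ranges:
  10.0.0.0/8 (10.0.0.0 - 10.255.255.255)
  172.16.0.0/12 (172.16.0.0 - 172.31.255.255)
  192.168.0.0/16 (192.168.0.0 - 192.168.255.255)
Private (in 172.16.0.0/12)


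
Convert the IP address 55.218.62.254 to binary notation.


55 = 00110111
218 = 11011010
62 = 00111110
254 = 11111110
Binary: 00110111.11011010.00111110.11111110


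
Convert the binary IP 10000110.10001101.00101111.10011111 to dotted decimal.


10000110 = 134
10001101 = 141
00101111 = 47
10011111 = 159
IP: 134.141.47.159


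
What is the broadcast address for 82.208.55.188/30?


Network: 82.208.55.188/30
Host bits = 2
Set all host bits to 1:
Broadcast: 82.208.55.191


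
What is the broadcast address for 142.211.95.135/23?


Network: 142.211.94.0/23
Host bits = 9
Set all host bits to 1:
Broadcast: 142.211.95.255


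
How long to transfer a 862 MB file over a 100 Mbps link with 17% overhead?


Effective throughput = 100 * (1 - 17/100) = 83 Mbps
File size in Mb = 862 * 8 = 6896 Mb
Time = 6896 / 83
Time = 83.0843 seconds


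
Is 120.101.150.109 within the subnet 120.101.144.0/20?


Subnet network: 120.101.144.0
Test IP AND mask: 120.101.144.0
Yes, 120.101.150.109 is in 120.101.144.0/20


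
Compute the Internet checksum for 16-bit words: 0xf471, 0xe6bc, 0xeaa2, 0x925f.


Sum all words (with carry folding):
+ 0xf471 = 0xf471
+ 0xe6bc = 0xdb2e
+ 0xeaa2 = 0xc5d1
+ 0x925f = 0x5831
One's complement: ~0x5831
Checksum = 0xa7ce


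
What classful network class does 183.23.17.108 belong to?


First octet: 183
Binary: 10110111
10xxxxxx -> Class B (128-191)
Class B, default mask 255.255.0.0 (/16)


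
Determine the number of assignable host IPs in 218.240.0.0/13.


Host bits = 32 - 13 = 19
Total addresses = 2^19 = 524288
Usable = total - 2 (network and broadcast)
Usable hosts: 524286


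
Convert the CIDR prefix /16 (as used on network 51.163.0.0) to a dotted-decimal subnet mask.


/16 means 16 network bits, 16 host bits
Binary: 11111111111111110000000000000000
Mask: 255.255.0.0


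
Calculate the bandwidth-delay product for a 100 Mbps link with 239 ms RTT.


BDP = bandwidth * RTT
= 100 Mbps * 239 ms
= 100 * 1e6 * 239 / 1000 bits
= 23900000 bits
= 2987500 bytes
= 2917.4805 KB
BDP = 23900000 bits (2987500 bytes)


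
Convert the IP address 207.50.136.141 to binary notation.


207 = 11001111
50 = 00110010
136 = 10001000
141 = 10001101
Binary: 11001111.00110010.10001000.10001101


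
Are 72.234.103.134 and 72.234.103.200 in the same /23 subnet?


Mask: 255.255.254.0
72.234.103.134 AND mask = 72.234.102.0
72.234.103.200 AND mask = 72.234.102.0
Yes, same subnet (72.234.102.0)


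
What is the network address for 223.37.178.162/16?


IP:   11011111.00100101.10110010.10100010
Mask: 11111111.11111111.00000000.00000000
AND operation:
Net:  11011111.00100101.00000000.00000000
Network: 223.37.0.0/16


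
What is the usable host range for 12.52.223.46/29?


Network: 12.52.223.40
Broadcast: 12.52.223.47
First usable = network + 1
Last usable = broadcast - 1
Range: 12.52.223.41 to 12.52.223.46


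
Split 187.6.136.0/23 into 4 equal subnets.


New prefix = 23 + 2 = 25
Each subnet has 128 addresses
  187.6.136.0/25
  187.6.136.128/25
  187.6.137.0/25
  187.6.137.128/25
Subnets: 187.6.136.0/25, 187.6.136.128/25, 187.6.137.0/25, 187.6.137.128/25


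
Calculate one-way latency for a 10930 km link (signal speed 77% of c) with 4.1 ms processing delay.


Speed = 0.77 * 3e5 km/s = 231000 km/s
Propagation delay = 10930 / 231000 = 0.0473 s = 47.316 ms
Processing delay = 4.1 ms
Total one-way latency = 51.416 ms


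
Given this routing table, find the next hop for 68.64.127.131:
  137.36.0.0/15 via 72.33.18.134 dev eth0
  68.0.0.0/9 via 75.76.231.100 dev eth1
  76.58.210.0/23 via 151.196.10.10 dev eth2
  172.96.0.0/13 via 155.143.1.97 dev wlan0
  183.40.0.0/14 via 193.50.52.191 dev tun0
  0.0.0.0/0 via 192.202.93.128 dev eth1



Longest prefix match for 68.64.127.131:
  /15 137.36.0.0: no
  /9 68.0.0.0: MATCH
  /23 76.58.210.0: no
  /13 172.96.0.0: no
  /14 183.40.0.0: no
  /0 0.0.0.0: MATCH
Selected: next-hop 75.76.231.100 via eth1 (matched /9)


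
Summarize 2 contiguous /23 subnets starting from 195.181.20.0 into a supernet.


Original prefix: /23
Number of subnets: 2 = 2^1
New prefix = 23 - 1 = 22
Supernet: 195.181.20.0/22


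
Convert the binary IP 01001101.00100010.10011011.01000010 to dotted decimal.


01001101 = 77
00100010 = 34
10011011 = 155
01000010 = 66
IP: 77.34.155.66


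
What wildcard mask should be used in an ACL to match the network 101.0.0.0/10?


Subnet mask: 255.192.0.0
Wildcard = 255.255.255.255 - subnet mask
255 - 255 = 0
255 - 192 = 63
255 - 0 = 255
255 - 0 = 255
Wildcard: 0.63.255.255


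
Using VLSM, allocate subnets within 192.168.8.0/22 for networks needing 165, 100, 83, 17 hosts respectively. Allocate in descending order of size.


165 hosts -> /24 (254 usable): 192.168.8.0/24
100 hosts -> /25 (126 usable): 192.168.9.0/25
83 hosts -> /25 (126 usable): 192.168.9.128/25
17 hosts -> /27 (30 usable): 192.168.10.0/27
Allocation: 192.168.8.0/24 (165 hosts, 254 usable); 192.168.9.0/25 (100 hosts, 126 usable); 192.168.9.128/25 (83 hosts, 126 usable); 192.168.10.0/27 (17 hosts, 30 usable)


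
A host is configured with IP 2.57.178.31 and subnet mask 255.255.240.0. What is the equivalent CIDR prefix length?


Binary: 11111111.11111111.11110000.00000000
Count leading 1s
Prefix: /20


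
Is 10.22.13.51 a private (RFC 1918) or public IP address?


RFC 1918 private ranges:
  10.0.0.0/8 (10.0.0.0 - 10.255.255.255)
  172.16.0.0/12 (172.16.0.0 - 172.31.255.255)
  192.168.0.0/16 (192.168.0.0 - 192.168.255.255)
Private (in 10.0.0.0/8)


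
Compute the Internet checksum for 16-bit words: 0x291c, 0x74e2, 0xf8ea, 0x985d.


Sum all words (with carry folding):
+ 0x291c = 0x291c
+ 0x74e2 = 0x9dfe
+ 0xf8ea = 0x96e9
+ 0x985d = 0x2f47
One's complement: ~0x2f47
Checksum = 0xd0b8


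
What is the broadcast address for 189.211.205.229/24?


Network: 189.211.205.0/24
Host bits = 8
Set all host bits to 1:
Broadcast: 189.211.205.255


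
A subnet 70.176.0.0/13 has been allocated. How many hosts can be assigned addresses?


Host bits = 32 - 13 = 19
Total addresses = 2^19 = 524288
Usable = total - 2 (network and broadcast)
Usable hosts: 524286


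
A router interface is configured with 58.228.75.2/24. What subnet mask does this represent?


/24 means 24 network bits, 8 host bits
Binary: 11111111111111111111111100000000
Mask: 255.255.255.0


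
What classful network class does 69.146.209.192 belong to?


First octet: 69
Binary: 01000101
0xxxxxxx -> Class A (1-126)
Class A, default mask 255.0.0.0 (/8)


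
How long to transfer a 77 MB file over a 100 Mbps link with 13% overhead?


Effective throughput = 100 * (1 - 13/100) = 87 Mbps
File size in Mb = 77 * 8 = 616 Mb
Time = 616 / 87
Time = 7.0805 seconds


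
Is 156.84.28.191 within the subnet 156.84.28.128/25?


Subnet network: 156.84.28.128
Test IP AND mask: 156.84.28.128
Yes, 156.84.28.191 is in 156.84.28.128/25


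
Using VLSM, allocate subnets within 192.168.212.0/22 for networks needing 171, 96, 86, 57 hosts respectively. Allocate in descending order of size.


171 hosts -> /24 (254 usable): 192.168.212.0/24
96 hosts -> /25 (126 usable): 192.168.213.0/25
86 hosts -> /25 (126 usable): 192.168.213.128/25
57 hosts -> /26 (62 usable): 192.168.214.0/26
Allocation: 192.168.212.0/24 (171 hosts, 254 usable); 192.168.213.0/25 (96 hosts, 126 usable); 192.168.213.128/25 (86 hosts, 126 usable); 192.168.214.0/26 (57 hosts, 62 usable)


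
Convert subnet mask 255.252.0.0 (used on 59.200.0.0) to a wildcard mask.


Subnet mask: 255.252.0.0
Wildcard = 255.255.255.255 - subnet mask
255 - 255 = 0
255 - 252 = 3
255 - 0 = 255
255 - 0 = 255
Wildcard: 0.3.255.255


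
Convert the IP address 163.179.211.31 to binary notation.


163 = 10100011
179 = 10110011
211 = 11010011
31 = 00011111
Binary: 10100011.10110011.11010011.00011111


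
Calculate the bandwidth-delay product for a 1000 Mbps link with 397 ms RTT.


BDP = bandwidth * RTT
= 1000 Mbps * 397 ms
= 1000 * 1e6 * 397 / 1000 bits
= 397000000 bits
= 49625000 bytes
= 48461.9141 KB
BDP = 397000000 bits (49625000 bytes)


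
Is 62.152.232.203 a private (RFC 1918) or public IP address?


RFC 1918 private ranges:
  10.0.0.0/8 (10.0.0.0 - 10.255.255.255)
  172.16.0.0/12 (172.16.0.0 - 172.31.255.255)
  192.168.0.0/16 (192.168.0.0 - 192.168.255.255)
Public (not in any RFC 1918 range)


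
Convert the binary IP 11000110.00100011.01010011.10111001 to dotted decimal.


11000110 = 198
00100011 = 35
01010011 = 83
10111001 = 185
IP: 198.35.83.185


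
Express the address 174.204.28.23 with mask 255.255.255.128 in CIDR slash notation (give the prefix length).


Binary: 11111111.11111111.11111111.10000000
Count leading 1s
Prefix: /25


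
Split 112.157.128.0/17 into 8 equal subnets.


New prefix = 17 + 3 = 20
Each subnet has 4096 addresses
  112.157.128.0/20
  112.157.144.0/20
  112.157.160.0/20
  112.157.176.0/20
  112.157.192.0/20
  112.157.208.0/20
  112.157.224.0/20
  112.157.240.0/20
Subnets: 112.157.128.0/20, 112.157.144.0/20, 112.157.160.0/20, 112.157.176.0/20, 112.157.192.0/20, 112.157.208.0/20, 112.157.224.0/20, 112.157.240.0/20


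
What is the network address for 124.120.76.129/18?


IP:   01111100.01111000.01001100.10000001
Mask: 11111111.11111111.11000000.00000000
AND operation:
Net:  01111100.01111000.01000000.00000000
Network: 124.120.64.0/18


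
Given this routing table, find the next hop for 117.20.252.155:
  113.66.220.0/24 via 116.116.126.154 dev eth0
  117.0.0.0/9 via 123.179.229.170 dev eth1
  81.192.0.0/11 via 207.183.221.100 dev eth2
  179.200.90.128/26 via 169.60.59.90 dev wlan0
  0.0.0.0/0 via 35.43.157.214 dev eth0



Longest prefix match for 117.20.252.155:
  /24 113.66.220.0: no
  /9 117.0.0.0: MATCH
  /11 81.192.0.0: no
  /26 179.200.90.128: no
  /0 0.0.0.0: MATCH
Selected: next-hop 123.179.229.170 via eth1 (matched /9)


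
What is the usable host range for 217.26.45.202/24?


Network: 217.26.45.0
Broadcast: 217.26.45.255
First usable = network + 1
Last usable = broadcast - 1
Range: 217.26.45.1 to 217.26.45.254


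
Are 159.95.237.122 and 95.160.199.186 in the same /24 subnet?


Mask: 255.255.255.0
159.95.237.122 AND mask = 159.95.237.0
95.160.199.186 AND mask = 95.160.199.0
No, different subnets (159.95.237.0 vs 95.160.199.0)


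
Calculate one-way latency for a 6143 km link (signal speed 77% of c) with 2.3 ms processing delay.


Speed = 0.77 * 3e5 km/s = 231000 km/s
Propagation delay = 6143 / 231000 = 0.0266 s = 26.5931 ms
Processing delay = 2.3 ms
Total one-way latency = 28.8931 ms


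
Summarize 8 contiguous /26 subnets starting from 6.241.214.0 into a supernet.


Original prefix: /26
Number of subnets: 8 = 2^3
New prefix = 26 - 3 = 23
Supernet: 6.241.214.0/23


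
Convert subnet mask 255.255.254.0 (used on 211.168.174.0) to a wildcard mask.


Subnet mask: 255.255.254.0
Wildcard = 255.255.255.255 - subnet mask
255 - 255 = 0
255 - 255 = 0
255 - 254 = 1
255 - 0 = 255
Wildcard: 0.0.1.255


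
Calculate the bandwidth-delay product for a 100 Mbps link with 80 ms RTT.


BDP = bandwidth * RTT
= 100 Mbps * 80 ms
= 100 * 1e6 * 80 / 1000 bits
= 8000000 bits
= 1000000 bytes
= 976.5625 KB
BDP = 8000000 bits (1000000 bytes)


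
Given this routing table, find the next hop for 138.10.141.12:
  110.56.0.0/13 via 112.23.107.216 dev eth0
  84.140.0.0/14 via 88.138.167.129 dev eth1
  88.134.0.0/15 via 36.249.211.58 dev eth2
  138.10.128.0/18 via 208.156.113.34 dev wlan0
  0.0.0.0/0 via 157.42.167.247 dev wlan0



Longest prefix match for 138.10.141.12:
  /13 110.56.0.0: no
  /14 84.140.0.0: no
  /15 88.134.0.0: no
  /18 138.10.128.0: MATCH
  /0 0.0.0.0: MATCH
Selected: next-hop 208.156.113.34 via wlan0 (matched /18)


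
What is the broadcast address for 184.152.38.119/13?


Network: 184.152.0.0/13
Host bits = 19
Set all host bits to 1:
Broadcast: 184.159.255.255


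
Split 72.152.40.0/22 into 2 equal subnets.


New prefix = 22 + 1 = 23
Each subnet has 512 addresses
  72.152.40.0/23
  72.152.42.0/23
Subnets: 72.152.40.0/23, 72.152.42.0/23


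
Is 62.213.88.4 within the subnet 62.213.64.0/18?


Subnet network: 62.213.64.0
Test IP AND mask: 62.213.64.0
Yes, 62.213.88.4 is in 62.213.64.0/18


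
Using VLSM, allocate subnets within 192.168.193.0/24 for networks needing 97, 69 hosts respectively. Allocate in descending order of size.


97 hosts -> /25 (126 usable): 192.168.193.0/25
69 hosts -> /25 (126 usable): 192.168.193.128/25
Allocation: 192.168.193.0/25 (97 hosts, 126 usable); 192.168.193.128/25 (69 hosts, 126 usable)


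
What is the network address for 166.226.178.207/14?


IP:   10100110.11100010.10110010.11001111
Mask: 11111111.11111100.00000000.00000000
AND operation:
Net:  10100110.11100000.00000000.00000000
Network: 166.224.0.0/14


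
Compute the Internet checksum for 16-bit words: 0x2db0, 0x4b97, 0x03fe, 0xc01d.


Sum all words (with carry folding):
+ 0x2db0 = 0x2db0
+ 0x4b97 = 0x7947
+ 0x03fe = 0x7d45
+ 0xc01d = 0x3d63
One's complement: ~0x3d63
Checksum = 0xc29c


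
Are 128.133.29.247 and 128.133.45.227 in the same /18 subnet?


Mask: 255.255.192.0
128.133.29.247 AND mask = 128.133.0.0
128.133.45.227 AND mask = 128.133.0.0
Yes, same subnet (128.133.0.0)


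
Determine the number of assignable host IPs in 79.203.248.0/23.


Host bits = 32 - 23 = 9
Total addresses = 2^9 = 512
Usable = total - 2 (network and broadcast)
Usable hosts: 510


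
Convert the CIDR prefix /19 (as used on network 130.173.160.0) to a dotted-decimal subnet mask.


/19 means 19 network bits, 13 host bits
Binary: 11111111111111111110000000000000
Mask: 255.255.224.0


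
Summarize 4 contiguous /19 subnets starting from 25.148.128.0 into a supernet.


Original prefix: /19
Number of subnets: 4 = 2^2
New prefix = 19 - 2 = 17
Supernet: 25.148.128.0/17


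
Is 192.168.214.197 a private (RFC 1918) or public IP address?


RFC 1918 private ranges:
  10.0.0.0/8 (10.0.0.0 - 10.255.255.255)
  172.16.0.0/12 (172.16.0.0 - 172.31.255.255)
  192.168.0.0/16 (192.168.0.0 - 192.168.255.255)
Private (in 192.168.0.0/16)


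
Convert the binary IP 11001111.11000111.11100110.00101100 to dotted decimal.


11001111 = 207
11000111 = 199
11100110 = 230
00101100 = 44
IP: 207.199.230.44


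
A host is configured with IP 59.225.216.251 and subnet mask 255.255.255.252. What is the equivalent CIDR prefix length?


Binary: 11111111.11111111.11111111.11111100
Count leading 1s
Prefix: /30


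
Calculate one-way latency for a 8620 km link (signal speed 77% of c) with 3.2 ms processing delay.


Speed = 0.77 * 3e5 km/s = 231000 km/s
Propagation delay = 8620 / 231000 = 0.0373 s = 37.316 ms
Processing delay = 3.2 ms
Total one-way latency = 40.516 ms


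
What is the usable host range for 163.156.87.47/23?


Network: 163.156.86.0
Broadcast: 163.156.87.255
First usable = network + 1
Last usable = broadcast - 1
Range: 163.156.86.1 to 163.156.87.254


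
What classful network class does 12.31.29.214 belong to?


First octet: 12
Binary: 00001100
0xxxxxxx -> Class A (1-126)
Class A, default mask 255.0.0.0 (/8)


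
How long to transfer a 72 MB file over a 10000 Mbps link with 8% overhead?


Effective throughput = 10000 * (1 - 8/100) = 9200 Mbps
File size in Mb = 72 * 8 = 576 Mb
Time = 576 / 9200
Time = 0.0626 seconds


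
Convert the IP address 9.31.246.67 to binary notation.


9 = 00001001
31 = 00011111
246 = 11110110
67 = 01000011
Binary: 00001001.00011111.11110110.01000011


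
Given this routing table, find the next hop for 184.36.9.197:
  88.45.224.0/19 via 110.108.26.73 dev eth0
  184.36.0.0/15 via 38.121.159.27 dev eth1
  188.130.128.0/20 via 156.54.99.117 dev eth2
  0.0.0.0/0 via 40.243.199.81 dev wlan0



Longest prefix match for 184.36.9.197:
  /19 88.45.224.0: no
  /15 184.36.0.0: MATCH
  /20 188.130.128.0: no
  /0 0.0.0.0: MATCH
Selected: next-hop 38.121.159.27 via eth1 (matched /15)


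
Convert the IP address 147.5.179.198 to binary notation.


147 = 10010011
5 = 00000101
179 = 10110011
198 = 11000110
Binary: 10010011.00000101.10110011.11000110


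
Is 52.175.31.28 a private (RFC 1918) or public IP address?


RFC 1918 private ranges:
  10.0.0.0/8 (10.0.0.0 - 10.255.255.255)
  172.16.0.0/12 (172.16.0.0 - 172.31.255.255)
  192.168.0.0/16 (192.168.0.0 - 192.168.255.255)
Public (not in any RFC 1918 range)


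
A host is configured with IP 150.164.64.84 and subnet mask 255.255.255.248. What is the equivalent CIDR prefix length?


Binary: 11111111.11111111.11111111.11111000
Count leading 1s
Prefix: /29


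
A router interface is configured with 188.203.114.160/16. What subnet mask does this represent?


/16 means 16 network bits, 16 host bits
Binary: 11111111111111110000000000000000
Mask: 255.255.0.0


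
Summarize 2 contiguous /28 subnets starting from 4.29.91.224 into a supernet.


Original prefix: /28
Number of subnets: 2 = 2^1
New prefix = 28 - 1 = 27
Supernet: 4.29.91.224/27


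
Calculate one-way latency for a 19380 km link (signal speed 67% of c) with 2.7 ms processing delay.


Speed = 0.67 * 3e5 km/s = 201000 km/s
Propagation delay = 19380 / 201000 = 0.0964 s = 96.4179 ms
Processing delay = 2.7 ms
Total one-way latency = 99.1179 ms


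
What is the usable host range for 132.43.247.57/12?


Network: 132.32.0.0
Broadcast: 132.47.255.255
First usable = network + 1
Last usable = broadcast - 1
Range: 132.32.0.1 to 132.47.255.254


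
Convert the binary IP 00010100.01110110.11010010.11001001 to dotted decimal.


00010100 = 20
01110110 = 118
11010010 = 210
11001001 = 201
IP: 20.118.210.201


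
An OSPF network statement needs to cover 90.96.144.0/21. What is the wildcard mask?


Subnet mask: 255.255.248.0
Wildcard = 255.255.255.255 - subnet mask
255 - 255 = 0
255 - 255 = 0
255 - 248 = 7
255 - 0 = 255
Wildcard: 0.0.7.255


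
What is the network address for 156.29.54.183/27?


IP:   10011100.00011101.00110110.10110111
Mask: 11111111.11111111.11111111.11100000
AND operation:
Net:  10011100.00011101.00110110.10100000
Network: 156.29.54.160/27


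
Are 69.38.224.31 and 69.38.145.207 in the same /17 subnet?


Mask: 255.255.128.0
69.38.224.31 AND mask = 69.38.128.0
69.38.145.207 AND mask = 69.38.128.0
Yes, same subnet (69.38.128.0)


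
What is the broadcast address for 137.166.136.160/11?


Network: 137.160.0.0/11
Host bits = 21
Set all host bits to 1:
Broadcast: 137.191.255.255


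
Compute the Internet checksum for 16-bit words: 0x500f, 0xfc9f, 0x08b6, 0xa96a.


Sum all words (with carry folding):
+ 0x500f = 0x500f
+ 0xfc9f = 0x4caf
+ 0x08b6 = 0x5565
+ 0xa96a = 0xfecf
One's complement: ~0xfecf
Checksum = 0x0130


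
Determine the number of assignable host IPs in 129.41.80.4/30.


Host bits = 32 - 30 = 2
Total addresses = 2^2 = 4
Usable = total - 2 (network and broadcast)
Usable hosts: 2


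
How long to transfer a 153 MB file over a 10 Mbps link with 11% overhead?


Effective throughput = 10 * (1 - 11/100) = 8.9 Mbps
File size in Mb = 153 * 8 = 1224 Mb
Time = 1224 / 8.9
Time = 137.5281 seconds


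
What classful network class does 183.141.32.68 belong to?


First octet: 183
Binary: 10110111
10xxxxxx -> Class B (128-191)
Class B, default mask 255.255.0.0 (/16)


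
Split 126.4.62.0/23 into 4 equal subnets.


New prefix = 23 + 2 = 25
Each subnet has 128 addresses
  126.4.62.0/25
  126.4.62.128/25
  126.4.63.0/25
  126.4.63.128/25
Subnets: 126.4.62.0/25, 126.4.62.128/25, 126.4.63.0/25, 126.4.63.128/25


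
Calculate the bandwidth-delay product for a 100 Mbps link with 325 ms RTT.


BDP = bandwidth * RTT
= 100 Mbps * 325 ms
= 100 * 1e6 * 325 / 1000 bits
= 32500000 bits
= 4062500 bytes
= 3967.2852 KB
BDP = 32500000 bits (4062500 bytes)


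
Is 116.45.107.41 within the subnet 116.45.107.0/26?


Subnet network: 116.45.107.0
Test IP AND mask: 116.45.107.0
Yes, 116.45.107.41 is in 116.45.107.0/26


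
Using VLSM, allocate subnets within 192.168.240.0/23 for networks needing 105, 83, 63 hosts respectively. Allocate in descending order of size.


105 hosts -> /25 (126 usable): 192.168.240.0/25
83 hosts -> /25 (126 usable): 192.168.240.128/25
63 hosts -> /25 (126 usable): 192.168.241.0/25
Allocation: 192.168.240.0/25 (105 hosts, 126 usable); 192.168.240.128/25 (83 hosts, 126 usable); 192.168.241.0/25 (63 hosts, 126 usable)


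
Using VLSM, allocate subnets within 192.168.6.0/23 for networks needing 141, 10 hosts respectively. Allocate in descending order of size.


141 hosts -> /24 (254 usable): 192.168.6.0/24
10 hosts -> /28 (14 usable): 192.168.7.0/28
Allocation: 192.168.6.0/24 (141 hosts, 254 usable); 192.168.7.0/28 (10 hosts, 14 usable)


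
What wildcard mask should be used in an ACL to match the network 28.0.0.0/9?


Subnet mask: 255.128.0.0
Wildcard = 255.255.255.255 - subnet mask
255 - 255 = 0
255 - 128 = 127
255 - 0 = 255
255 - 0 = 255
Wildcard: 0.127.255.255


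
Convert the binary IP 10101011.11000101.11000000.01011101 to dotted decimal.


10101011 = 171
11000101 = 197
11000000 = 192
01011101 = 93
IP: 171.197.192.93


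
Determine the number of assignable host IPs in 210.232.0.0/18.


Host bits = 32 - 18 = 14
Total addresses = 2^14 = 16384
Usable = total - 2 (network and broadcast)
Usable hosts: 16382


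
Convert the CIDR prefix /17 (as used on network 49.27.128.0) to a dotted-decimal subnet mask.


/17 means 17 network bits, 15 host bits
Binary: 11111111111111111000000000000000
Mask: 255.255.128.0


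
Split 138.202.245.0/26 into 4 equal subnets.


New prefix = 26 + 2 = 28
Each subnet has 16 addresses
  138.202.245.0/28
  138.202.245.16/28
  138.202.245.32/28
  138.202.245.48/28
Subnets: 138.202.245.0/28, 138.202.245.16/28, 138.202.245.32/28, 138.202.245.48/28


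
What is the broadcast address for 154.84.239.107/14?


Network: 154.84.0.0/14
Host bits = 18
Set all host bits to 1:
Broadcast: 154.87.255.255


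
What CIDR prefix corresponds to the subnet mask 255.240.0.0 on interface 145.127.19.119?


Binary: 11111111.11110000.00000000.00000000
Count leading 1s
Prefix: /12


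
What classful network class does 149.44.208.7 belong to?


First octet: 149
Binary: 10010101
10xxxxxx -> Class B (128-191)
Class B, default mask 255.255.0.0 (/16)


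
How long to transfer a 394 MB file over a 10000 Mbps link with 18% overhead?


Effective throughput = 10000 * (1 - 18/100) = 8200 Mbps
File size in Mb = 394 * 8 = 3152 Mb
Time = 3152 / 8200
Time = 0.3844 seconds


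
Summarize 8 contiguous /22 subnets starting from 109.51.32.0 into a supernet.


Original prefix: /22
Number of subnets: 8 = 2^3
New prefix = 22 - 3 = 19
Supernet: 109.51.32.0/19


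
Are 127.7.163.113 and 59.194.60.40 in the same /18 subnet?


Mask: 255.255.192.0
127.7.163.113 AND mask = 127.7.128.0
59.194.60.40 AND mask = 59.194.0.0
No, different subnets (127.7.128.0 vs 59.194.0.0)


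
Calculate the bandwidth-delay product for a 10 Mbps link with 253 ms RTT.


BDP = bandwidth * RTT
= 10 Mbps * 253 ms
= 10 * 1e6 * 253 / 1000 bits
= 2530000 bits
= 316250 bytes
= 308.8379 KB
BDP = 2530000 bits (316250 bytes)


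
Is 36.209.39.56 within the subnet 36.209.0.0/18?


Subnet network: 36.209.0.0
Test IP AND mask: 36.209.0.0
Yes, 36.209.39.56 is in 36.209.0.0/18


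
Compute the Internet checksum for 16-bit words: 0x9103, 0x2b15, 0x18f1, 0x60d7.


Sum all words (with carry folding):
+ 0x9103 = 0x9103
+ 0x2b15 = 0xbc18
+ 0x18f1 = 0xd509
+ 0x60d7 = 0x35e1
One's complement: ~0x35e1
Checksum = 0xca1e


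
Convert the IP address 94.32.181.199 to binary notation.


94 = 01011110
32 = 00100000
181 = 10110101
199 = 11000111
Binary: 01011110.00100000.10110101.11000111


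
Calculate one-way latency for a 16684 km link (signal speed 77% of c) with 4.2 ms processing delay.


Speed = 0.77 * 3e5 km/s = 231000 km/s
Propagation delay = 16684 / 231000 = 0.0722 s = 72.2251 ms
Processing delay = 4.2 ms
Total one-way latency = 76.4251 ms


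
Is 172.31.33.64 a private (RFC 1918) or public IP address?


RFC 1918 private ranges:
  10.0.0.0/8 (10.0.0.0 - 10.255.255.255)
  172.16.0.0/12 (172.16.0.0 - 172.31.255.255)
  192.168.0.0/16 (192.168.0.0 - 192.168.255.255)
Private (in 172.16.0.0/12)


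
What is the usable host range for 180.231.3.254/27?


Network: 180.231.3.224
Broadcast: 180.231.3.255
First usable = network + 1
Last usable = broadcast - 1
Range: 180.231.3.225 to 180.231.3.254


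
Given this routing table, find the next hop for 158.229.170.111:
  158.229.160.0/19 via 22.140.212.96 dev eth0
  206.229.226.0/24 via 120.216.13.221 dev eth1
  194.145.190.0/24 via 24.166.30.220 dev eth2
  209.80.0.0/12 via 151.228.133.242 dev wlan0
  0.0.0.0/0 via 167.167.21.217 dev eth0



Longest prefix match for 158.229.170.111:
  /19 158.229.160.0: MATCH
  /24 206.229.226.0: no
  /24 194.145.190.0: no
  /12 209.80.0.0: no
  /0 0.0.0.0: MATCH
Selected: next-hop 22.140.212.96 via eth0 (matched /19)


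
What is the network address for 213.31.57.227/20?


IP:   11010101.00011111.00111001.11100011
Mask: 11111111.11111111.11110000.00000000
AND operation:
Net:  11010101.00011111.00110000.00000000
Network: 213.31.48.0/20


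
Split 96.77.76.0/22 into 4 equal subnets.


New prefix = 22 + 2 = 24
Each subnet has 256 addresses
  96.77.76.0/24
  96.77.77.0/24
  96.77.78.0/24
  96.77.79.0/24
Subnets: 96.77.76.0/24, 96.77.77.0/24, 96.77.78.0/24, 96.77.79.0/24


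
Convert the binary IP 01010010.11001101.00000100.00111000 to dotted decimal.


01010010 = 82
11001101 = 205
00000100 = 4
00111000 = 56
IP: 82.205.4.56


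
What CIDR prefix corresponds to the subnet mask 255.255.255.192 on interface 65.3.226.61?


Binary: 11111111.11111111.11111111.11000000
Count leading 1s
Prefix: /26


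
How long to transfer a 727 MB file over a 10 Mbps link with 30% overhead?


Effective throughput = 10 * (1 - 30/100) = 7 Mbps
File size in Mb = 727 * 8 = 5816 Mb
Time = 5816 / 7
Time = 830.8571 seconds


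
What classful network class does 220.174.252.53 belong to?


First octet: 220
Binary: 11011100
110xxxxx -> Class C (192-223)
Class C, default mask 255.255.255.0 (/24)


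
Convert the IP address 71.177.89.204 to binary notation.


71 = 01000111
177 = 10110001
89 = 01011001
204 = 11001100
Binary: 01000111.10110001.01011001.11001100


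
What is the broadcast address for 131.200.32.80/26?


Network: 131.200.32.64/26
Host bits = 6
Set all host bits to 1:
Broadcast: 131.200.32.127


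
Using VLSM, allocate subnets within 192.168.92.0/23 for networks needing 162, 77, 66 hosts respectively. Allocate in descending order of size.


162 hosts -> /24 (254 usable): 192.168.92.0/24
77 hosts -> /25 (126 usable): 192.168.93.0/25
66 hosts -> /25 (126 usable): 192.168.93.128/25
Allocation: 192.168.92.0/24 (162 hosts, 254 usable); 192.168.93.0/25 (77 hosts, 126 usable); 192.168.93.128/25 (66 hosts, 126 usable)


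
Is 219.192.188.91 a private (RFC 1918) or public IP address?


RFC 1918 private ranges:
  10.0.0.0/8 (10.0.0.0 - 10.255.255.255)
  172.16.0.0/12 (172.16.0.0 - 172.31.255.255)
  192.168.0.0/16 (192.168.0.0 - 192.168.255.255)
Public (not in any RFC 1918 range)


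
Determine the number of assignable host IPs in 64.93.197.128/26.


Host bits = 32 - 26 = 6
Total addresses = 2^6 = 64
Usable = total - 2 (network and broadcast)
Usable hosts: 62


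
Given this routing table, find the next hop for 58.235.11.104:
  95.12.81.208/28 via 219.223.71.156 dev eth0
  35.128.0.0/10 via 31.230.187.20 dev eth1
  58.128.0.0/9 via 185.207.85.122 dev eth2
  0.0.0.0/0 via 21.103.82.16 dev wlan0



Longest prefix match for 58.235.11.104:
  /28 95.12.81.208: no
  /10 35.128.0.0: no
  /9 58.128.0.0: MATCH
  /0 0.0.0.0: MATCH
Selected: next-hop 185.207.85.122 via eth2 (matched /9)


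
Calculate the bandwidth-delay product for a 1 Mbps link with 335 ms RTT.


BDP = bandwidth * RTT
= 1 Mbps * 335 ms
= 1 * 1e6 * 335 / 1000 bits
= 335000 bits
= 41875 bytes
= 40.8936 KB
BDP = 335000 bits (41875 bytes)


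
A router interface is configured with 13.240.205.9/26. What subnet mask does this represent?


/26 means 26 network bits, 6 host bits
Binary: 11111111111111111111111111000000
Mask: 255.255.255.192


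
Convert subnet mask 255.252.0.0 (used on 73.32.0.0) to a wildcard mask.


Subnet mask: 255.252.0.0
Wildcard = 255.255.255.255 - subnet mask
255 - 255 = 0
255 - 252 = 3
255 - 0 = 255
255 - 0 = 255
Wildcard: 0.3.255.255


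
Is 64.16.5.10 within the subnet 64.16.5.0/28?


Subnet network: 64.16.5.0
Test IP AND mask: 64.16.5.0
Yes, 64.16.5.10 is in 64.16.5.0/28


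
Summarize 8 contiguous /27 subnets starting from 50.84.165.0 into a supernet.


Original prefix: /27
Number of subnets: 8 = 2^3
New prefix = 27 - 3 = 24
Supernet: 50.84.165.0/24


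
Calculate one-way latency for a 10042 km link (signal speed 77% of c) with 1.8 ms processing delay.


Speed = 0.77 * 3e5 km/s = 231000 km/s
Propagation delay = 10042 / 231000 = 0.0435 s = 43.4719 ms
Processing delay = 1.8 ms
Total one-way latency = 45.2719 ms


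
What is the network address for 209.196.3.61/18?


IP:   11010001.11000100.00000011.00111101
Mask: 11111111.11111111.11000000.00000000
AND operation:
Net:  11010001.11000100.00000000.00000000
Network: 209.196.0.0/18


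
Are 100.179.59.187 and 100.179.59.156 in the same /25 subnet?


Mask: 255.255.255.128
100.179.59.187 AND mask = 100.179.59.128
100.179.59.156 AND mask = 100.179.59.128
Yes, same subnet (100.179.59.128)


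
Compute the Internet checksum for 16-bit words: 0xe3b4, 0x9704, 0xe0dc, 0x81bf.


Sum all words (with carry folding):
+ 0xe3b4 = 0xe3b4
+ 0x9704 = 0x7ab9
+ 0xe0dc = 0x5b96
+ 0x81bf = 0xdd55
One's complement: ~0xdd55
Checksum = 0x22aa


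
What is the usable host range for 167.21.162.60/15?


Network: 167.20.0.0
Broadcast: 167.21.255.255
First usable = network + 1
Last usable = broadcast - 1
Range: 167.20.0.1 to 167.21.255.254


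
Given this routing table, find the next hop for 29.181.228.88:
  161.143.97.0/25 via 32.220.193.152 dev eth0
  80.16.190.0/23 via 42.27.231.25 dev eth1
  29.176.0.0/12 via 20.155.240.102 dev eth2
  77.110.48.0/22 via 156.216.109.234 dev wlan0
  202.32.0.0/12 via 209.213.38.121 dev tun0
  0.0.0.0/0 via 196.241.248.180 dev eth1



Longest prefix match for 29.181.228.88:
  /25 161.143.97.0: no
  /23 80.16.190.0: no
  /12 29.176.0.0: MATCH
  /22 77.110.48.0: no
  /12 202.32.0.0: no
  /0 0.0.0.0: MATCH
Selected: next-hop 20.155.240.102 via eth2 (matched /12)


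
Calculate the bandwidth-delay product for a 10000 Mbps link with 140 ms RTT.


BDP = bandwidth * RTT
= 10000 Mbps * 140 ms
= 10000 * 1e6 * 140 / 1000 bits
= 1400000000 bits
= 175000000 bytes
= 170898.4375 KB
BDP = 1400000000 bits (175000000 bytes)


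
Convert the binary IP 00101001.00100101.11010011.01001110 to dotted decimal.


00101001 = 41
00100101 = 37
11010011 = 211
01001110 = 78
IP: 41.37.211.78


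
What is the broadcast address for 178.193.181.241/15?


Network: 178.192.0.0/15
Host bits = 17
Set all host bits to 1:
Broadcast: 178.193.255.255


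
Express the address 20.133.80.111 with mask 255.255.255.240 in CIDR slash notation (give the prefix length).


Binary: 11111111.11111111.11111111.11110000
Count leading 1s
Prefix: /28
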